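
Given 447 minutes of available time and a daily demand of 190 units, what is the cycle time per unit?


Cycle time = available time / demand
= 447 / 190
= 2.35 min/unit


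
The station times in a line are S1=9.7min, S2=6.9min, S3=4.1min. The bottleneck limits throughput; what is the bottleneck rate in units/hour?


Bottleneck = longest station time
Station times: [9.7, 6.9, 4.1]
Max = 9.7 min
Rate = 60 / 9.7
= 6.19 units/hour (bottleneck: 9.7min)


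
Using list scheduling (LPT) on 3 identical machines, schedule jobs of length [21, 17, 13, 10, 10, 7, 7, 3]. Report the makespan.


Jobs (LPT sorted): [21, 17, 13, 10, 10, 7, 7, 3]
Machines: 3
  J=21 → Machine 1 (load: 0+21=21)
  J=17 → Machine 2 (load: 0+17=17)
  J=13 → Machine 3 (load: 0+13=13)
  J=10 → Machine 3 (load: 13+10=23)
  J=10 → Machine 2 (load: 17+10=27)
  J=7 → Machine 1 (load: 21+7=28)
  J=7 → Machine 3 (load: 23+7=30)
  J=3 → Machine 2 (load: 27+3=30)
Machine loads: [28, 30, 30]
Makespan = max = 30 time units


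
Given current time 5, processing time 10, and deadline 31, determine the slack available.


Slack = due - current_time - processing
= 31 - 5 - 10
= 16


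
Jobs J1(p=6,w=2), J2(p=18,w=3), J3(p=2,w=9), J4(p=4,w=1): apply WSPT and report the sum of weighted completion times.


WSPT order (by p/w): J3 → J1 → J4 → J2
  J3: C=2, w·C=9×2=18
  J1: C=8, w·C=2×8=16
  J4: C=12, w·C=1×12=12
  J2: C=30, w·C=3×30=90
Σ w·C = 136
= 136


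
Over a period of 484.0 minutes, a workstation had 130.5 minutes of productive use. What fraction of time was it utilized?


Utilization = busy / total × 100
= 130.5 / 484.0 × 100
= 27.0%


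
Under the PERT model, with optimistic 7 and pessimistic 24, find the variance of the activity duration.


σ² = ((p - o) / 6)² = (p - o)² / 36
= (24 - 7)² / 36
= 17² / 36
= 289 / 36
= 8.0278


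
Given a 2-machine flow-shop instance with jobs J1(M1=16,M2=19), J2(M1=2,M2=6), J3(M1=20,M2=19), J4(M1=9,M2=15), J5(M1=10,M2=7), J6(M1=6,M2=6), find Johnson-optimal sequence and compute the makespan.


Johnson's rule:
Group 1 (M1≤M2, sort by M1): ['J2', 'J6', 'J4', 'J1']
Group 2 (M1>M2, sort desc M2): ['J3', 'J5']
Sequence: J2 → J6 → J4 → J1 → J3 → J5
Makespan calculation:
  J2: M1 done=2, M2 done=8
  J6: M1 done=8, M2 done=14
  J4: M1 done=17, M2 done=32
  J1: M1 done=33, M2 done=52
  J3: M1 done=53, M2 done=72
  J5: M1 done=63, M2 done=79
= Sequence: J2 → J6 → J4 → J1 → J3 → J5, Makespan: 79


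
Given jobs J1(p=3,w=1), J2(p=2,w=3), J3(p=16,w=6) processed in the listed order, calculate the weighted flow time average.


Completion times:
  J1: C=3, w×C=1×3=3
  J2: C=5, w×C=3×5=15
  J3: C=21, w×C=6×21=126
Sum w×C = 144
Sum w = 10
Weighted avg = 144/10
= 14.40


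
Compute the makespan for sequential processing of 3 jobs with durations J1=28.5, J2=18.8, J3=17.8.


Sequential makespan: sum all processing times
= 28.5 + 18.8 + 17.8
= 65.1 time units


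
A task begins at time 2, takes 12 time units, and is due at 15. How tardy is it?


Completion = start + processing = 2 + 12 = 14
Tardiness = max(0, C - d) = max(0, 14 - 15)
= max(0, -1)
= 0


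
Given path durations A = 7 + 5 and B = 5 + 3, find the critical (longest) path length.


Path A: 7 + 5 = 12
Path B: 5 + 3 = 8
Critical path = longest = max(12, 8)
= 12 (Path A)


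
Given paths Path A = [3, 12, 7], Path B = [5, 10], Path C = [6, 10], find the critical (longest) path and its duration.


Path A: 3 + 12 + 7 = 22
Path B: 5 + 10 = 15
Path C: 6 + 10 = 16
Critical path = longest = max(22, 15, 16)
= 22 (Path A)


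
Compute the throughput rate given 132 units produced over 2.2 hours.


Throughput = units / time
= 132 / 2.2
= 60.0 units/hour


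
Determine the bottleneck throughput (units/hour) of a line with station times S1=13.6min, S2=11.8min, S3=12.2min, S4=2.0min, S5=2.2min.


Bottleneck = longest station time
Station times: [13.6, 11.8, 12.2, 2.0, 2.2]
Max = 13.6 min
Rate = 60 / 13.6
= 4.41 units/hour (bottleneck: 13.6min)


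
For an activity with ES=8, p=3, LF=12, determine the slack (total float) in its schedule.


EF = ES + duration = 8 + 3 = 11
LS = LF - duration = 12 - 3 = 9
Total Float = LF - EF = 12 - 11
(or LS - ES = 9 - 8)
= 1


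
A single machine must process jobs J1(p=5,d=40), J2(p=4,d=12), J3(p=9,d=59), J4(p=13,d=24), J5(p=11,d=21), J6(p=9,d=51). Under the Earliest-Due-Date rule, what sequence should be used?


EDD: sort by earliest due date
  J2: d=12, p=4
  J5: d=21, p=11
  J4: d=24, p=13
  J1: d=40, p=5
  J6: d=51, p=9
  J3: d=59, p=9
Order: J2 → J5 → J4 → J1 → J6 → J3


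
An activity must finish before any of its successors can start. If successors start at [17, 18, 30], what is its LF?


LF = min of all successor start times
Successors start at: [17, 18, 30]
LF = min(17, 18, 30)
= 17


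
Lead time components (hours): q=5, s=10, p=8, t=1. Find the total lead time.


Lead time = queue + setup + processing + transit
= 5 + 10 + 8 + 1
= 24 hours


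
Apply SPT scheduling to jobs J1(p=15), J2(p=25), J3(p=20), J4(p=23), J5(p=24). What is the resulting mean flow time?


SPT order: J1 → J3 → J4 → J5 → J2
Completion times:
  J1: C=15
  J3: C=35
  J4: C=58
  J5: C=82
  J2: C=107
Sum = 297, n = 5
Mean flow = 297/5
= 59.40


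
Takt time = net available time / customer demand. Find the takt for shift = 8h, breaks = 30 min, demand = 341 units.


Available = 8×60 - 30 = 450 min
Takt time = 450 / 341
= 1.32 min/unit


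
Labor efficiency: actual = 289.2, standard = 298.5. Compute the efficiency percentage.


Efficiency = (actual / standard) × 100
= (289.2 / 298.5) × 100
= 96.9%


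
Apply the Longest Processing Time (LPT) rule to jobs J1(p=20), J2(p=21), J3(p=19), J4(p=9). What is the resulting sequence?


LPT: sort by longest processing time first
  J2: p=21
  J1: p=20
  J3: p=19
  J4: p=9
Order: J2 → J1 → J3 → J4


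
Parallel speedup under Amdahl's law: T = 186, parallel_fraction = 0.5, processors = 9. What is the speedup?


Amdahl's law: T_p = T × ((1-p) + p/N)
= 186 × ((1-0.5) + 0.5/9)
= 186 × (0.50 + 0.0556)
= 186 × 0.5556
= 103.33
Speedup = 186/103.33
= 1.80×


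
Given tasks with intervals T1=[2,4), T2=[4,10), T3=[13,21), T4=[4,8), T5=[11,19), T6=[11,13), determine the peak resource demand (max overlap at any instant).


Check each time point for overlaps:
  t=4: 2 tasks active (T2, T4)
Max concurrent = 2


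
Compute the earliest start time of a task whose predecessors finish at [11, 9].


ES = max of all predecessor completion times
Predecessors: [11, 9]
ES = max(11, 9)
= 11


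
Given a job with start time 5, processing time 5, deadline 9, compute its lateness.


Completion = 5 + 5 = 10
Lateness = C - d = 10 - 9
= 1


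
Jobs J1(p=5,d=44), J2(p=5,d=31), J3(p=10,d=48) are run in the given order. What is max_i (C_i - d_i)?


Lateness per job (L = C - d):
  J1: C=5, d=44, L=-39
  J2: C=10, d=31, L=-21
  J3: C=20, d=48, L=-28
Lmax = max(-39, -21, -28)
= -21


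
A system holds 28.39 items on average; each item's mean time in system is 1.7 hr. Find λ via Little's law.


Little's law: L = λW → λ = L / W
= 28.39 / 1.7
= 16.70 per hour


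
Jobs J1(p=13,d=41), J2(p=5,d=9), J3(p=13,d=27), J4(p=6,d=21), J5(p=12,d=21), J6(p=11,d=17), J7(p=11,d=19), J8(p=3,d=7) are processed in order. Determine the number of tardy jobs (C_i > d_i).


Completion vs due date:
  J1: C=13, d=41 → on time
  J2: C=18, d=9 → TARDY
  J3: C=31, d=27 → TARDY
  J4: C=37, d=21 → TARDY
  J5: C=49, d=21 → TARDY
  J6: C=60, d=17 → TARDY
  J7: C=71, d=19 → TARDY
  J8: C=74, d=7 → TARDY
Tardy jobs: J2, J3, J4, J5, J6, J7, J8
Count = 7


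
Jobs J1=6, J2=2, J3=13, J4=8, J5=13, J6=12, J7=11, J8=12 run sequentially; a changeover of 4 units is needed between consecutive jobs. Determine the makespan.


Makespan = Σ processing + (n-1) × setup
= (6 + 2 + 13 + 8 + 13 + 12 + 11 + 12) + (8-1)×4
= 77 + 28
= 105 time units


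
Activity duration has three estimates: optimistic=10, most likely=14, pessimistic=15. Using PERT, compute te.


te = (o + 4m + p) / 6
= (10 + 4×14 + 15) / 6
= (10 + 56 + 15) / 6
= 81 / 6
= 13.50


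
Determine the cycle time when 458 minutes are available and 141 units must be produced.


Cycle time = available time / demand
= 458 / 141
= 3.25 min/unit


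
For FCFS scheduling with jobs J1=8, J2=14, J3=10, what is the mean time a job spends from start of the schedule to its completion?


Completion times:
  J1: completes at 8
  J2: completes at 22
  J3: completes at 32
Sum = 62
Average = 62/3
= 20.67


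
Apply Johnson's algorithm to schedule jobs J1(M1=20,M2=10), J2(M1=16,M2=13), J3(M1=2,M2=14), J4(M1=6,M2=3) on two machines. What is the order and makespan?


Johnson's rule:
Group 1 (M1≤M2, sort by M1): ['J3']
Group 2 (M1>M2, sort desc M2): ['J2', 'J1', 'J4']
Sequence: J3 → J2 → J1 → J4
Makespan calculation:
  J3: M1 done=2, M2 done=16
  J2: M1 done=18, M2 done=31
  J1: M1 done=38, M2 done=48
  J4: M1 done=44, M2 done=51
= Sequence: J3 → J2 → J1 → J4, Makespan: 51


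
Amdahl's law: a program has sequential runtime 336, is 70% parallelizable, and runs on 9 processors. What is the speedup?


Amdahl's law: T_p = T × ((1-p) + p/N)
= 336 × ((1-0.7) + 0.7/9)
= 336 × (0.30 + 0.0778)
= 336 × 0.3778
= 126.93
Speedup = 336/126.93
= 2.65×


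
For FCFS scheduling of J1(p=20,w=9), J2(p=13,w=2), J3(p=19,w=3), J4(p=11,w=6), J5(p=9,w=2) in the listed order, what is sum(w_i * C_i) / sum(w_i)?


Completion times:
  J1: C=20, w×C=9×20=180
  J2: C=33, w×C=2×33=66
  J3: C=52, w×C=3×52=156
  J4: C=63, w×C=6×63=378
  J5: C=72, w×C=2×72=144
Sum w×C = 924
Sum w = 22
Weighted avg = 924/22
= 42.00


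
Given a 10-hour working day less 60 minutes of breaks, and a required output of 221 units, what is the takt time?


Available = 10×60 - 60 = 540 min
Takt time = 540 / 221
= 2.44 min/unit


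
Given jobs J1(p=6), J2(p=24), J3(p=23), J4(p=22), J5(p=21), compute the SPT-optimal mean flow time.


SPT order: J1 → J5 → J4 → J3 → J2
Completion times:
  J1: C=6
  J5: C=27
  J4: C=49
  J3: C=72
  J2: C=96
Sum = 250, n = 5
Mean flow = 250/5
= 50.00


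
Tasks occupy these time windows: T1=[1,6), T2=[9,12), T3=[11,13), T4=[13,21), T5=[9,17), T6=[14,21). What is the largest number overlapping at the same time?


Check each time point for overlaps:
  t=11: 3 tasks active (T2, T3, T5)
Max concurrent = 3


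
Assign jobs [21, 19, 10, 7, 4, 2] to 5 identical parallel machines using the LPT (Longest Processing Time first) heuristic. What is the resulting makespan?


Jobs (LPT sorted): [21, 19, 10, 7, 4, 2]
Machines: 5
  J=21 → Machine 1 (load: 0+21=21)
  J=19 → Machine 2 (load: 0+19=19)
  J=10 → Machine 3 (load: 0+10=10)
  J=7 → Machine 4 (load: 0+7=7)
  J=4 → Machine 5 (load: 0+4=4)
  J=2 → Machine 5 (load: 4+2=6)
Machine loads: [21, 19, 10, 7, 6]
Makespan = max = 21 time units


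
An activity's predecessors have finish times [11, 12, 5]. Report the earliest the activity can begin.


ES = max of all predecessor completion times
Predecessors: [11, 12, 5]
ES = max(11, 12, 5)
= 12


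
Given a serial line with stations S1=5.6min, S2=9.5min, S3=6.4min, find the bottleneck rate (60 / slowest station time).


Bottleneck = longest station time
Station times: [5.6, 9.5, 6.4]
Max = 9.5 min
Rate = 60 / 9.5
= 6.32 units/hour (bottleneck: 9.5min)


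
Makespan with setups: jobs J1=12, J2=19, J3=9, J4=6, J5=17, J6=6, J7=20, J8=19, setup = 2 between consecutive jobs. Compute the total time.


Makespan = Σ processing + (n-1) × setup
= (12 + 19 + 9 + 6 + 17 + 6 + 20 + 19) + (8-1)×2
= 108 + 14
= 122 time units


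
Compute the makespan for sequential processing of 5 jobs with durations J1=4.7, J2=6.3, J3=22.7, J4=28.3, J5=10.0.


Sequential makespan: sum all processing times
= 4.7 + 6.3 + 22.7 + 28.3 + 10.0
= 72.0 time units


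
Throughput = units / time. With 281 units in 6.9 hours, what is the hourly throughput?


Throughput = units / time
= 281 / 6.9
= 40.7 units/hour


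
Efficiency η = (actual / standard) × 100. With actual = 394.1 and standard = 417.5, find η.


Efficiency = (actual / standard) × 100
= (394.1 / 417.5) × 100
= 94.4%


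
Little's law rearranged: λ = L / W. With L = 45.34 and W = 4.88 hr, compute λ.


Little's law: L = λW → λ = L / W
= 45.34 / 4.88
= 9.29 per hour


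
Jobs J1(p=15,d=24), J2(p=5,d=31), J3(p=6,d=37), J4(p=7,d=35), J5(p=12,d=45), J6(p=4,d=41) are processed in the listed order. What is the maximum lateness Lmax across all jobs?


Lateness per job (L = C - d):
  J1: C=15, d=24, L=-9
  J2: C=20, d=31, L=-11
  J3: C=26, d=37, L=-11
  J4: C=33, d=35, L=-2
  J5: C=45, d=45, L=0
  J6: C=49, d=41, L=8
Lmax = max(-9, -11, -11, -2, 0, 8)
= 8


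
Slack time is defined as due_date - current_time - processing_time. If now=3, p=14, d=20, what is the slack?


Slack = due - current_time - processing
= 20 - 3 - 14
= 3


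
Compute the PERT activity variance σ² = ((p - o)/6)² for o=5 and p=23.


σ² = ((p - o) / 6)² = (p - o)² / 36
= (23 - 5)² / 36
= 18² / 36
= 324 / 36
= 9.0000


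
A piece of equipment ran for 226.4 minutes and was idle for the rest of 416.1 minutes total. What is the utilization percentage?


Utilization = busy / total × 100
= 226.4 / 416.1 × 100
= 54.4%


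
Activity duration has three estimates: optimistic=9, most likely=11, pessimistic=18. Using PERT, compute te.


te = (o + 4m + p) / 6
= (9 + 4×11 + 18) / 6
= (9 + 44 + 18) / 6
= 71 / 6
= 11.83


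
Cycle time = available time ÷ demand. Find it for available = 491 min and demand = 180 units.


Cycle time = available time / demand
= 491 / 180
= 2.73 min/unit


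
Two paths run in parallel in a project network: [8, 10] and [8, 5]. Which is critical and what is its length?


Path A: 8 + 10 = 18
Path B: 8 + 5 = 13
Critical path = longest = max(18, 13)
= 18 (Path A)


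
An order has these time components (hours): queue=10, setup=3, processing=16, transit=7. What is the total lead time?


Lead time = queue + setup + processing + transit
= 10 + 3 + 16 + 7
= 36 hours


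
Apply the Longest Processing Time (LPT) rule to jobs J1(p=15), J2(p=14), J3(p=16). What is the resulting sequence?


LPT: sort by longest processing time first
  J3: p=16
  J1: p=15
  J2: p=14
Order: J3 → J1 → J2


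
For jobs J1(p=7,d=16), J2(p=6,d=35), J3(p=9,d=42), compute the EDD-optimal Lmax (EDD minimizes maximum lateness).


EDD order: J1 → J2 → J3
Completion and lateness:
  J1: C=7, d=16, L=7-16=-9
  J2: C=13, d=35, L=13-35=-22
  J3: C=22, d=42, L=22-42=-20
Lmax = max(-9, -22, -20)
= -9


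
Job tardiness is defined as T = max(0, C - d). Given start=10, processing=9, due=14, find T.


Completion = start + processing = 10 + 9 = 19
Tardiness = max(0, C - d) = max(0, 19 - 14)
= max(0, 5)
= 5


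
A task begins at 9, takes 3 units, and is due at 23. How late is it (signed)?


Completion = 9 + 3 = 12
Lateness = C - d = 12 - 23
= -11


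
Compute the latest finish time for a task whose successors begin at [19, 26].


LF = min of all successor start times
Successors start at: [19, 26]
LF = min(19, 26)
= 19


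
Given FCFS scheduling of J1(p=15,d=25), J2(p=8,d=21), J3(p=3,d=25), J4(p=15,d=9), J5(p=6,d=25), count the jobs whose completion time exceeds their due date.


Completion vs due date:
  J1: C=15, d=25 → on time
  J2: C=23, d=21 → TARDY
  J3: C=26, d=25 → TARDY
  J4: C=41, d=9 → TARDY
  J5: C=47, d=25 → TARDY
Tardy jobs: J2, J3, J4, J5
Count = 4


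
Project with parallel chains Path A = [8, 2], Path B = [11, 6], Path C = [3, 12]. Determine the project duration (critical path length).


Path A: 8 + 2 = 10
Path B: 11 + 6 = 17
Path C: 3 + 12 = 15
Critical path = longest = max(10, 17, 15)
= 17 (Path B)


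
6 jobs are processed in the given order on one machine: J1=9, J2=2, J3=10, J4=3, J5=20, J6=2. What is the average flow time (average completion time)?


Completion times:
  J1: completes at 9
  J2: completes at 11
  J3: completes at 21
  J4: completes at 24
  J5: completes at 44
  J6: completes at 46
Sum = 155
Average = 155/6
= 25.83


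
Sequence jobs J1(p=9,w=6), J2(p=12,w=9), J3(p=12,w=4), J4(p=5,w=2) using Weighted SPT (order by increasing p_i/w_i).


WSPT (Smith's rule): sort by p/w ascending
  J2: p/w = 12/9 = 1.333
  J1: p/w = 9/6 = 1.500
  J4: p/w = 5/2 = 2.500
  J3: p/w = 12/4 = 3.000
Order: J2 → J1 → J4 → J3


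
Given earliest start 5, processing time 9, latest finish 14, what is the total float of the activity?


EF = ES + duration = 5 + 9 = 14
LS = LF - duration = 14 - 9 = 5
Total Float = LF - EF = 14 - 14
(or LS - ES = 5 - 5)
= 0


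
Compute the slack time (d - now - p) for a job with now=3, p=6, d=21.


Slack = due - current_time - processing
= 21 - 3 - 6
= 12


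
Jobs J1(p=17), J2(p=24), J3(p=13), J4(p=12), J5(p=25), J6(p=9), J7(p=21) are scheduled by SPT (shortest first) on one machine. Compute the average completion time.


SPT order: J6 → J4 → J3 → J1 → J7 → J2 → J5
Completion times:
  J6: C=9
  J4: C=21
  J3: C=34
  J1: C=51
  J7: C=72
  J2: C=96
  J5: C=121
Sum = 404, n = 7
Mean flow = 404/7
= 57.71


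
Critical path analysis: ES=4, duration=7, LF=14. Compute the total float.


EF = ES + duration = 4 + 7 = 11
LS = LF - duration = 14 - 7 = 7
Total Float = LF - EF = 14 - 11
(or LS - ES = 7 - 4)
= 3


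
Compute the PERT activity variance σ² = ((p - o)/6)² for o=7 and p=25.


σ² = ((p - o) / 6)² = (p - o)² / 36
= (25 - 7)² / 36
= 18² / 36
= 324 / 36
= 9.0000


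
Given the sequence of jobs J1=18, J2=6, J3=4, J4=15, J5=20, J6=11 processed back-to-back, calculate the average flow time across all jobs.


Completion times:
  J1: completes at 18
  J2: completes at 24
  J3: completes at 28
  J4: completes at 43
  J5: completes at 63
  J6: completes at 74
Sum = 250
Average = 250/6
= 41.67


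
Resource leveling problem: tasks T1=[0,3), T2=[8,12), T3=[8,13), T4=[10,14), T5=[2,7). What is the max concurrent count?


Check each time point for overlaps:
  t=10: 3 tasks active (T2, T3, T4)
Max concurrent = 3


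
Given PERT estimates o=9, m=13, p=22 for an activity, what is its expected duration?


te = (o + 4m + p) / 6
= (9 + 4×13 + 22) / 6
= (9 + 52 + 22) / 6
= 83 / 6
= 13.83


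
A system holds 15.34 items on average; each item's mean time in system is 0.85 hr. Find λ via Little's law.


Little's law: L = λW → λ = L / W
= 15.34 / 0.85
= 18.05 per hour


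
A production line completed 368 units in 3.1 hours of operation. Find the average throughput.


Throughput = units / time
= 368 / 3.1
= 118.7 units/hour


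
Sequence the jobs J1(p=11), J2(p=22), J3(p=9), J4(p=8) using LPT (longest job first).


LPT: sort by longest processing time first
  J2: p=22
  J1: p=11
  J3: p=9
  J4: p=8
Order: J2 → J1 → J3 → J4


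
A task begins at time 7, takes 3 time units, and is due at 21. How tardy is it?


Completion = start + processing = 7 + 3 = 10
Tardiness = max(0, C - d) = max(0, 10 - 21)
= max(0, -11)
= 0


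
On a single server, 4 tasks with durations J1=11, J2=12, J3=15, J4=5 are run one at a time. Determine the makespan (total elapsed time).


Sequential makespan: sum all processing times
= 11 + 12 + 15 + 5
= 43 time units


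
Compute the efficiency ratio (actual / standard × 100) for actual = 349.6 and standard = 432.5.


Efficiency = (actual / standard) × 100
= (349.6 / 432.5) × 100
= 80.8%


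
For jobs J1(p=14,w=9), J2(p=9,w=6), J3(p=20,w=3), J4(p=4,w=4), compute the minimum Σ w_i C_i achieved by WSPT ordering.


WSPT order (by p/w): J4 → J2 → J1 → J3
  J4: C=4, w·C=4×4=16
  J2: C=13, w·C=6×13=78
  J1: C=27, w·C=9×27=243
  J3: C=47, w·C=3×47=141
Σ w·C = 478
= 478


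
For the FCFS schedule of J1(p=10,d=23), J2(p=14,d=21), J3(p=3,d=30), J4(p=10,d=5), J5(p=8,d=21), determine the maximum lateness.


Lateness per job (L = C - d):
  J1: C=10, d=23, L=-13
  J2: C=24, d=21, L=3
  J3: C=27, d=30, L=-3
  J4: C=37, d=5, L=32
  J5: C=45, d=21, L=24
Lmax = max(-13, 3, -3, 32, 24)
= 32


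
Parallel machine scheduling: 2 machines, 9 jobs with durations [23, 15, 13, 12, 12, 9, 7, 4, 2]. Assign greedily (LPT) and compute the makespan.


Jobs (LPT sorted): [23, 15, 13, 12, 12, 9, 7, 4, 2]
Machines: 2
  J=23 → Machine 1 (load: 0+23=23)
  J=15 → Machine 2 (load: 0+15=15)
  J=13 → Machine 2 (load: 15+13=28)
  J=12 → Machine 1 (load: 23+12=35)
  J=12 → Machine 2 (load: 28+12=40)
  J=9 → Machine 1 (load: 35+9=44)
  J=7 → Machine 2 (load: 40+7=47)
  J=4 → Machine 1 (load: 44+4=48)
  J=2 → Machine 2 (load: 47+2=49)
Machine loads: [48, 49]
Makespan = max = 49 time units


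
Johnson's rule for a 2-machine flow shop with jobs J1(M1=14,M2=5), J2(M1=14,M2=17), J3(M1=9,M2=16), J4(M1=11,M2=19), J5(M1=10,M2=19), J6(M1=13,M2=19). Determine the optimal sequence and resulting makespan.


Johnson's rule:
Group 1 (M1≤M2, sort by M1): ['J3', 'J5', 'J4', 'J6', 'J2']
Group 2 (M1>M2, sort desc M2): ['J1']
Sequence: J3 → J5 → J4 → J6 → J2 → J1
Makespan calculation:
  J3: M1 done=9, M2 done=25
  J5: M1 done=19, M2 done=44
  J4: M1 done=30, M2 done=63
  J6: M1 done=43, M2 done=82
  J2: M1 done=57, M2 done=99
  J1: M1 done=71, M2 done=104
= Sequence: J3 → J5 → J4 → J6 → J2 → J1, Makespan: 104


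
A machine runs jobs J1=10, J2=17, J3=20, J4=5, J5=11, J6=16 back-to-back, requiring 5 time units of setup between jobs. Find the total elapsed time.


Makespan = Σ processing + (n-1) × setup
= (10 + 17 + 20 + 5 + 11 + 16) + (6-1)×5
= 79 + 25
= 104 time units


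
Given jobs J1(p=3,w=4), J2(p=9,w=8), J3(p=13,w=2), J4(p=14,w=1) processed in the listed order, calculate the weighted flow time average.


Completion times:
  J1: C=3, w×C=4×3=12
  J2: C=12, w×C=8×12=96
  J3: C=25, w×C=2×25=50
  J4: C=39, w×C=1×39=39
Sum w×C = 197
Sum w = 15
Weighted avg = 197/15
= 13.13


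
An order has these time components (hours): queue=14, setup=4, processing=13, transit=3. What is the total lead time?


Lead time = queue + setup + processing + transit
= 14 + 4 + 13 + 3
= 34 hours


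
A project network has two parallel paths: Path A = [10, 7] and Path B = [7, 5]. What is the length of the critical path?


Path A: 10 + 7 = 17
Path B: 7 + 5 = 12
Critical path = longest = max(17, 12)
= 17 (Path A)


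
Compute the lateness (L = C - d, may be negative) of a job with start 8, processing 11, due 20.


Completion = 8 + 11 = 19
Lateness = C - d = 19 - 20
= -1


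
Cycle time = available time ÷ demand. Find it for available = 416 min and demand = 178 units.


Cycle time = available time / demand
= 416 / 178
= 2.34 min/unit


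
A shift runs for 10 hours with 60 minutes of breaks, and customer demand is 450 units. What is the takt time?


Available = 10×60 - 60 = 540 min
Takt time = 540 / 450
= 1.20 min/unit


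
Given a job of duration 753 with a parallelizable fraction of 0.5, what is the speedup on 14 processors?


Amdahl's law: T_p = T × ((1-p) + p/N)
= 753 × ((1-0.5) + 0.5/14)
= 753 × (0.50 + 0.0357)
= 753 × 0.5357
= 403.39
Speedup = 753/403.39
= 1.87×


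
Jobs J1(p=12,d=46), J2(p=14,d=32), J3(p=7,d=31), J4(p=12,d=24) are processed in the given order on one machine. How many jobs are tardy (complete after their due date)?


Completion vs due date:
  J1: C=12, d=46 → on time
  J2: C=26, d=32 → on time
  J3: C=33, d=31 → TARDY
  J4: C=45, d=24 → TARDY
Tardy jobs: J3, J4
Count = 2


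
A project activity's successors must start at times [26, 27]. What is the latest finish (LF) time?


LF = min of all successor start times
Successors start at: [26, 27]
LF = min(26, 27)
= 26


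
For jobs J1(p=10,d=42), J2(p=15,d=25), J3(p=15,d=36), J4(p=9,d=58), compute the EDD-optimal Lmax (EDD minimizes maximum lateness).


EDD order: J2 → J3 → J1 → J4
Completion and lateness:
  J2: C=15, d=25, L=15-25=-10
  J3: C=30, d=36, L=30-36=-6
  J1: C=40, d=42, L=40-42=-2
  J4: C=49, d=58, L=49-58=-9
Lmax = max(-10, -6, -2, -9)
= -2


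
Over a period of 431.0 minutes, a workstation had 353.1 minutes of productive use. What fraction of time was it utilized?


Utilization = busy / total × 100
= 353.1 / 431.0 × 100
= 81.9%


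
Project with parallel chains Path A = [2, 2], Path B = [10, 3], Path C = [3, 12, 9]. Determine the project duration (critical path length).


Path A: 2 + 2 = 4
Path B: 10 + 3 = 13
Path C: 3 + 12 + 9 = 24
Critical path = longest = max(4, 13, 24)
= 24 (Path C)


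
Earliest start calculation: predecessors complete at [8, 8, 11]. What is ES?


ES = max of all predecessor completion times
Predecessors: [8, 8, 11]
ES = max(8, 8, 11)
= 11


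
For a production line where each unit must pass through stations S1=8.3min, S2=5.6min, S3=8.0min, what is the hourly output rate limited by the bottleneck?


Bottleneck = longest station time
Station times: [8.3, 5.6, 8.0]
Max = 8.3 min
Rate = 60 / 8.3
= 7.23 units/hour (bottleneck: 8.3min)


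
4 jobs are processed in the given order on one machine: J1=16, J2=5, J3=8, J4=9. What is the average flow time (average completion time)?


Completion times:
  J1: completes at 16
  J2: completes at 21
  J3: completes at 29
  J4: completes at 38
Sum = 104
Average = 104/4
= 26.00


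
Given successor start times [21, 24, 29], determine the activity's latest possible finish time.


LF = min of all successor start times
Successors start at: [21, 24, 29]
LF = min(21, 24, 29)
= 21


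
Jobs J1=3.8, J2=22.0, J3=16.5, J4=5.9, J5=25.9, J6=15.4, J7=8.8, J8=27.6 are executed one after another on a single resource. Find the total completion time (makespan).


Sequential makespan: sum all processing times
= 3.8 + 22.0 + 16.5 + 5.9 + 25.9 + 15.4 + 8.8 + 27.6
= 125.9 time units


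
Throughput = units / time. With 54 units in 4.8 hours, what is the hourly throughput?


Throughput = units / time
= 54 / 4.8
= 11.2 units/hour


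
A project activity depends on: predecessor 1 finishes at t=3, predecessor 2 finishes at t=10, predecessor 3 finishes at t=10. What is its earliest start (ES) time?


ES = max of all predecessor completion times
Predecessors: [3, 10, 10]
ES = max(3, 10, 10)
= 10


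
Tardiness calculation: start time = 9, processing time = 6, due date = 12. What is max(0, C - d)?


Completion = start + processing = 9 + 6 = 15
Tardiness = max(0, C - d) = max(0, 15 - 12)
= max(0, 3)
= 3


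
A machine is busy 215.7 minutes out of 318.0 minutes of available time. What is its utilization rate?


Utilization = busy / total × 100
= 215.7 / 318.0 × 100
= 67.8%


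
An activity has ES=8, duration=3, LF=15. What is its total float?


EF = ES + duration = 8 + 3 = 11
LS = LF - duration = 15 - 3 = 12
Total Float = LF - EF = 15 - 11
(or LS - ES = 12 - 8)
= 4


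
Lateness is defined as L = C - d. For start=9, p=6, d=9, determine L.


Completion = 9 + 6 = 15
Lateness = C - d = 15 - 9
= 6


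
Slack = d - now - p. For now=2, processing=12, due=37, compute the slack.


Slack = due - current_time - processing
= 37 - 2 - 12
= 23


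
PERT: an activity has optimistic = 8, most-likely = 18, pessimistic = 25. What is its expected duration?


te = (o + 4m + p) / 6
= (8 + 4×18 + 25) / 6
= (8 + 72 + 25) / 6
= 105 / 6
= 17.50


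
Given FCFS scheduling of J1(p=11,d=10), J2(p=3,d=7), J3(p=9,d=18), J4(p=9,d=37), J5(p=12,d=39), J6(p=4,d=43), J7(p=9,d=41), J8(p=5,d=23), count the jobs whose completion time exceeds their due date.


Completion vs due date:
  J1: C=11, d=10 → TARDY
  J2: C=14, d=7 → TARDY
  J3: C=23, d=18 → TARDY
  J4: C=32, d=37 → on time
  J5: C=44, d=39 → TARDY
  J6: C=48, d=43 → TARDY
  J7: C=57, d=41 → TARDY
  J8: C=62, d=23 → TARDY
Tardy jobs: J1, J2, J3, J5, J6, J7, J8
Count = 7


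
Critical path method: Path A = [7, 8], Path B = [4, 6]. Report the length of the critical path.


Path A: 7 + 8 = 15
Path B: 4 + 6 = 10
Critical path = longest = max(15, 10)
= 15 (Path A)


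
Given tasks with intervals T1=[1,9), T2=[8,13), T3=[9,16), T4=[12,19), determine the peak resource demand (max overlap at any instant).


Check each time point for overlaps:
  t=12: 3 tasks active (T2, T3, T4)
Max concurrent = 3


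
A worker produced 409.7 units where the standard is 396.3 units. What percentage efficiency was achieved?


Efficiency = (actual / standard) × 100
= (409.7 / 396.3) × 100
= 103.4%


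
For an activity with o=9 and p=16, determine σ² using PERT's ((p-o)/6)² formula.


σ² = ((p - o) / 6)² = (p - o)² / 36
= (16 - 9)² / 36
= 7² / 36
= 49 / 36
= 1.3611


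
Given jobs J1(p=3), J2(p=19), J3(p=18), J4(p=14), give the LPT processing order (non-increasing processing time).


LPT: sort by longest processing time first
  J2: p=19
  J3: p=18
  J4: p=14
  J1: p=3
Order: J2 → J3 → J4 → J1


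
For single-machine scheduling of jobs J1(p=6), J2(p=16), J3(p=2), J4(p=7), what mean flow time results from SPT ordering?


SPT order: J3 → J1 → J4 → J2
Completion times:
  J3: C=2
  J1: C=8
  J4: C=15
  J2: C=31
Sum = 56, n = 4
Mean flow = 56/4
= 14.00


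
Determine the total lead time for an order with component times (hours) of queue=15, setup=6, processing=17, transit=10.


Lead time = queue + setup + processing + transit
= 15 + 6 + 17 + 10
= 48 hours


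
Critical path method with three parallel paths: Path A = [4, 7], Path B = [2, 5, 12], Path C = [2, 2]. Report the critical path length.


Path A: 4 + 7 = 11
Path B: 2 + 5 + 12 = 19
Path C: 2 + 2 = 4
Critical path = longest = max(11, 19, 4)
= 19 (Path B)


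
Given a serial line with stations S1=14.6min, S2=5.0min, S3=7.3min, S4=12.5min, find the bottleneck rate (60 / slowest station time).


Bottleneck = longest station time
Station times: [14.6, 5.0, 7.3, 12.5]
Max = 14.6 min
Rate = 60 / 14.6
= 4.11 units/hour (bottleneck: 14.6min)


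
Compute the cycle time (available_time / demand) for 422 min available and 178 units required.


Cycle time = available time / demand
= 422 / 178
= 2.37 min/unit


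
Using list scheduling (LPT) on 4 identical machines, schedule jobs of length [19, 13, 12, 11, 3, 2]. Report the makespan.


Jobs (LPT sorted): [19, 13, 12, 11, 3, 2]
Machines: 4
  J=19 → Machine 1 (load: 0+19=19)
  J=13 → Machine 2 (load: 0+13=13)
  J=12 → Machine 3 (load: 0+12=12)
  J=11 → Machine 4 (load: 0+11=11)
  J=3 → Machine 4 (load: 11+3=14)
  J=2 → Machine 3 (load: 12+2=14)
Machine loads: [19, 13, 14, 14]
Makespan = max = 19 time units


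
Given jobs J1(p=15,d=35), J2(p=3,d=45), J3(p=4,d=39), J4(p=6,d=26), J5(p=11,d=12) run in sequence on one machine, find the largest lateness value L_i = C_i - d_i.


Lateness per job (L = C - d):
  J1: C=15, d=35, L=-20
  J2: C=18, d=45, L=-27
  J3: C=22, d=39, L=-17
  J4: C=28, d=26, L=2
  J5: C=39, d=12, L=27
Lmax = max(-20, -27, -17, 2, 27)
= 27


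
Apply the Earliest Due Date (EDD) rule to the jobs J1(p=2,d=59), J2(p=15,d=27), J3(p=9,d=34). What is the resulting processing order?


EDD: sort by earliest due date
  J2: d=27, p=15
  J3: d=34, p=9
  J1: d=59, p=2
Order: J2 → J3 → J1


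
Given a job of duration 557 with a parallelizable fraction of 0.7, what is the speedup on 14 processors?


Amdahl's law: T_p = T × ((1-p) + p/N)
= 557 × ((1-0.7) + 0.7/14)
= 557 × (0.30 + 0.0500)
= 557 × 0.3500
= 194.95
Speedup = 557/194.95
= 2.86×


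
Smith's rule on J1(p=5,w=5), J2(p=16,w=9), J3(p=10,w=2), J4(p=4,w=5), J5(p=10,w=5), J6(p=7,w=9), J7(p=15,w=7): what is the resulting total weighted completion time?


WSPT order (by p/w): J6 → J4 → J1 → J2 → J5 → J7 → J3
  J6: C=7, w·C=9×7=63
  J4: C=11, w·C=5×11=55
  J1: C=16, w·C=5×16=80
  J2: C=32, w·C=9×32=288
  J5: C=42, w·C=5×42=210
  J7: C=57, w·C=7×57=399
  J3: C=67, w·C=2×67=134
Σ w·C = 1229
= 1229


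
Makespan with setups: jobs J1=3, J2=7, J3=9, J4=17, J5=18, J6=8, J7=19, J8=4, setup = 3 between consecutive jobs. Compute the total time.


Makespan = Σ processing + (n-1) × setup
= (3 + 7 + 9 + 17 + 18 + 8 + 19 + 4) + (8-1)×3
= 85 + 21
= 106 time units


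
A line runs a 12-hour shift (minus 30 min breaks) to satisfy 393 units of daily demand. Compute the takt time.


Available = 12×60 - 30 = 690 min
Takt time = 690 / 393
= 1.76 min/unit


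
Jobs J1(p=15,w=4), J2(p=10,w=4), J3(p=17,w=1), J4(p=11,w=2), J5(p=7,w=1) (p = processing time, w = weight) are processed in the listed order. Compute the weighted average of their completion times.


Completion times:
  J1: C=15, w×C=4×15=60
  J2: C=25, w×C=4×25=100
  J3: C=42, w×C=1×42=42
  J4: C=53, w×C=2×53=106
  J5: C=60, w×C=1×60=60
Sum w×C = 368
Sum w = 12
Weighted avg = 368/12
= 30.67


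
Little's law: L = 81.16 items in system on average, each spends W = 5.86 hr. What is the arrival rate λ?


Little's law: L = λW → λ = L / W
= 81.16 / 5.86
= 13.85 per hour


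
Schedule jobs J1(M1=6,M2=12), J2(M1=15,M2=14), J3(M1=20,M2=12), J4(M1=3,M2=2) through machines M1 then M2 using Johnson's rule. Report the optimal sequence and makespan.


Johnson's rule:
Group 1 (M1≤M2, sort by M1): ['J1']
Group 2 (M1>M2, sort desc M2): ['J2', 'J3', 'J4']
Sequence: J1 → J2 → J3 → J4
Makespan calculation:
  J1: M1 done=6, M2 done=18
  J2: M1 done=21, M2 done=35
  J3: M1 done=41, M2 done=53
  J4: M1 done=44, M2 done=55
= Sequence: J1 → J2 → J3 → J4, Makespan: 55


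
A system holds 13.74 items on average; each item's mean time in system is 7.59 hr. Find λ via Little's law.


Little's law: L = λW → λ = L / W
= 13.74 / 7.59
= 1.81 per hour


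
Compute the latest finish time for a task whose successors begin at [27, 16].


LF = min of all successor start times
Successors start at: [27, 16]
LF = min(27, 16)
= 16


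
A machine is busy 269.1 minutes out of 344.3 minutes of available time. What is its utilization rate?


Utilization = busy / total × 100
= 269.1 / 344.3 × 100
= 78.2%


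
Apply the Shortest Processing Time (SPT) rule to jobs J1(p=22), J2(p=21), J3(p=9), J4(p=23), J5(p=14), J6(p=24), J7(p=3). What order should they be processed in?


SPT: sort by shortest processing time
  J7: p=3
  J3: p=9
  J5: p=14
  J2: p=21
  J1: p=22
  J4: p=23
  J6: p=24
Order: J7 → J3 → J5 → J2 → J1 → J4 → J6


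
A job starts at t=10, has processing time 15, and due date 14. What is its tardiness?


Completion = start + processing = 10 + 15 = 25
Tardiness = max(0, C - d) = max(0, 25 - 14)
= max(0, 11)
= 11


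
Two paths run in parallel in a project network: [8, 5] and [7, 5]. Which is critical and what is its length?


Path A: 8 + 5 = 13
Path B: 7 + 5 = 12
Critical path = longest = max(13, 12)
= 13 (Path A)


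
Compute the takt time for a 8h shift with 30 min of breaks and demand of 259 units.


Available = 8×60 - 30 = 450 min
Takt time = 450 / 259
= 1.74 min/unit


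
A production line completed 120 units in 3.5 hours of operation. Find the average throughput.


Throughput = units / time
= 120 / 3.5
= 34.3 units/hour


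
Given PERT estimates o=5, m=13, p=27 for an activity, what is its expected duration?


te = (o + 4m + p) / 6
= (5 + 4×13 + 27) / 6
= (5 + 52 + 27) / 6
= 84 / 6
= 14.00


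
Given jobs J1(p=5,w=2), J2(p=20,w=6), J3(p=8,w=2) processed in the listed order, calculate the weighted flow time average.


Completion times:
  J1: C=5, w×C=2×5=10
  J2: C=25, w×C=6×25=150
  J3: C=33, w×C=2×33=66
Sum w×C = 226
Sum w = 10
Weighted avg = 226/10
= 22.60


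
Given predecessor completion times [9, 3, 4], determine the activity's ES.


ES = max of all predecessor completion times
Predecessors: [9, 3, 4]
ES = max(9, 3, 4)
= 9


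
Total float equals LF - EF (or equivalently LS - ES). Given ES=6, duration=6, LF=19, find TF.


EF = ES + duration = 6 + 6 = 12
LS = LF - duration = 19 - 6 = 13
Total Float = LF - EF = 19 - 12
(or LS - ES = 13 - 6)
= 7


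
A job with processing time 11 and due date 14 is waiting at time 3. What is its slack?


Slack = due - current_time - processing
= 14 - 3 - 11
= 0


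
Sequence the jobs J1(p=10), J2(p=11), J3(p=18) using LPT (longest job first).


LPT: sort by longest processing time first
  J3: p=18
  J2: p=11
  J1: p=10
Order: J3 → J2 → J1


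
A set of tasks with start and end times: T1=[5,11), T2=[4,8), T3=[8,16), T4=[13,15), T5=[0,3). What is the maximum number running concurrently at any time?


Check each time point for overlaps:
  t=5: 2 tasks active (T1, T2)
Max concurrent = 2


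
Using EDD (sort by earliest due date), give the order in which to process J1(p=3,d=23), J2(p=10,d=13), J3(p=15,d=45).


EDD: sort by earliest due date
  J2: d=13, p=10
  J1: d=23, p=3
  J3: d=45, p=15
Order: J2 → J1 → J3


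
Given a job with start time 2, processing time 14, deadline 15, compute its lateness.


Completion = 2 + 14 = 16
Lateness = C - d = 16 - 15
= 1


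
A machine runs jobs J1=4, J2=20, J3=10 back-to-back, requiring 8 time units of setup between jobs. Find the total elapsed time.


Makespan = Σ processing + (n-1) × setup
= (4 + 20 + 10) + (3-1)×8
= 34 + 16
= 50 time units


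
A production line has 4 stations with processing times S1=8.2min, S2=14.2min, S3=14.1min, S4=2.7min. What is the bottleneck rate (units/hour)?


Bottleneck = longest station time
Station times: [8.2, 14.2, 14.1, 2.7]
Max = 14.2 min
Rate = 60 / 14.2
= 4.23 units/hour (bottleneck: 14.2min)


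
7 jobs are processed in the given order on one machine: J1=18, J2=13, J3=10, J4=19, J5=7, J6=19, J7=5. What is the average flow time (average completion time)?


Completion times:
  J1: completes at 18
  J2: completes at 31
  J3: completes at 41
  J4: completes at 60
  J5: completes at 67
  J6: completes at 86
  J7: completes at 91
Sum = 394
Average = 394/7
= 56.29


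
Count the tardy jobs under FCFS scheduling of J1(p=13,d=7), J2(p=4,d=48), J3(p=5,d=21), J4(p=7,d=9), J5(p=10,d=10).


Completion vs due date:
  J1: C=13, d=7 → TARDY
  J2: C=17, d=48 → on time
  J3: C=22, d=21 → TARDY
  J4: C=29, d=9 → TARDY
  J5: C=39, d=10 → TARDY
Tardy jobs: J1, J3, J4, J5
Count = 4


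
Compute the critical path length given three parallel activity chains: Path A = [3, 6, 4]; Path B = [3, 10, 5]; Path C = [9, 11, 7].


Path A: 3 + 6 + 4 = 13
Path B: 3 + 10 + 5 = 18
Path C: 9 + 11 + 7 = 27
Critical path = longest = max(13, 18, 27)
= 27 (Path C)


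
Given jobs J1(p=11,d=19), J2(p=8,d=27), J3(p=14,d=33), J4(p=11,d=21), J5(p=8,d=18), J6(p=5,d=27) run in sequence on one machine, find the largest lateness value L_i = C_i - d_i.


Lateness per job (L = C - d):
  J1: C=11, d=19, L=-8
  J2: C=19, d=27, L=-8
  J3: C=33, d=33, L=0
  J4: C=44, d=21, L=23
  J5: C=52, d=18, L=34
  J6: C=57, d=27, L=30
Lmax = max(-8, -8, 0, 23, 34, 30)
= 34


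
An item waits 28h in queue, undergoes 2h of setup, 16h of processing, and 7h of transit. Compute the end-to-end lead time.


Lead time = queue + setup + processing + transit
= 28 + 2 + 16 + 7
= 53 hours


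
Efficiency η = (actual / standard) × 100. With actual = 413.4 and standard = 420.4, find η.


Efficiency = (actual / standard) × 100
= (413.4 / 420.4) × 100
= 98.3%


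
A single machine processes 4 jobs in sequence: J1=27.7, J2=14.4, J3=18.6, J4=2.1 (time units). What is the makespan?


Sequential makespan: sum all processing times
= 27.7 + 14.4 + 18.6 + 2.1
= 62.8 time units


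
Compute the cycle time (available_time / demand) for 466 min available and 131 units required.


Cycle time = available time / demand
= 466 / 131
= 3.56 min/unit
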